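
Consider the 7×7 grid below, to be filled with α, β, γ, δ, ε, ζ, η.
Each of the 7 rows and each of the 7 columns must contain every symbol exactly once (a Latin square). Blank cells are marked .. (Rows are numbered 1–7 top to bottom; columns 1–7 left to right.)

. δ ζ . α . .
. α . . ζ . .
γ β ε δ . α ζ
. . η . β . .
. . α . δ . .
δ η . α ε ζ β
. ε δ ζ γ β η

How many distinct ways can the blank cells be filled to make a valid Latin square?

9

Row 1, column 1: eliminating its row and column leaves {β, ε, η}.
Row 1, column 4: eliminating its row and column leaves {β, γ, ε, η}.
Row 1, column 6: eliminating its row and column leaves {γ, ε, η}.
Row 1, column 7: eliminating its row and column leaves {γ, ε}.
Row 2, column 1: eliminating its row and column leaves {β, ε, η}.
Row 2, column 3: eliminating its row and column leaves {β, γ}.
Row 2, column 4: eliminating its row and column leaves {β, γ, ε, η}.
Row 2, column 6: eliminating its row and column leaves {γ, δ, ε, η}.
Row 2, column 7: eliminating its row and column leaves {γ, δ, ε}.
Row 3, column 5: eliminating its row and column leaves {η}.
Row 4, column 1: eliminating its row and column leaves {α, ε, ζ}.
Row 4, column 2: eliminating its row and column leaves {γ, ζ}.
Row 4, column 4: eliminating its row and column leaves {γ, ε}.
Row 4, column 6: eliminating its row and column leaves {γ, δ, ε}.
Row 4, column 7: eliminating its row and column leaves {α, γ, δ, ε}.
Row 5, column 1: eliminating its row and column leaves {β, ε, ζ, η}.
Row 5, column 2: eliminating its row and column leaves {γ, ζ}.
Row 5, column 4: eliminating its row and column leaves {β, γ, ε, η}.
Row 5, column 6: eliminating its row and column leaves {γ, ε, η}.
Row 5, column 7: eliminating its row and column leaves {γ, ε}.
Row 6, column 3: eliminating its row and column leaves {γ}.
Row 7, column 1: eliminating its row and column leaves {α}.
Enumerating the assignments across these blanks that avoid any row or column repeat gives 9 completions.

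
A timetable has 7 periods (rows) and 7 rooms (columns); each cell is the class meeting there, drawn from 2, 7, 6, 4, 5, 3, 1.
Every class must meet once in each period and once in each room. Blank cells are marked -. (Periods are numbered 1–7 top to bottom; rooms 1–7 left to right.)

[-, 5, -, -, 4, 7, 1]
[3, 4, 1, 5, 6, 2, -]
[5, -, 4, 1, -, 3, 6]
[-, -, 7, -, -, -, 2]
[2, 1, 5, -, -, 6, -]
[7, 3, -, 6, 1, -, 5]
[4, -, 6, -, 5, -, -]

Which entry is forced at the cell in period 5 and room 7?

4

Period 1, room 1: period 1 has {7, 4, 5, 1} and room 1 has {2, 7, 4, 5, 3}, leaving only 6.
Period 2, room 7: period 2 has {2, 6, 4, 5, 3, 1} and room 7 has {2, 6, 5, 1}, leaving only 7.
Period 4, room 1: period 4 has {2, 7} and room 1 has {2, 7, 6, 4, 5, 3}, leaving only 1.
Period 4, room 2: period 4 has {2, 7, 1} and room 2 has {4, 5, 3, 1}, leaving only 6.
Period 4, room 5: period 4 has {2, 7, 6, 1} and room 5 has {6, 4, 5, 1}, leaving only 3.
Period 4, room 4: period 4 has {2, 7, 6, 3, 1} and room 4 has {6, 5, 1}, leaving only 4.
Period 4, room 6: period 4 has {2, 7, 6, 4, 3, 1} and room 6 has {2, 7, 6, 3}, leaving only 5.
Period 5, room 5: period 5 has {2, 6, 5, 1} and room 5 has {6, 4, 5, 3, 1}, leaving only 7.
Period 3, room 5: period 3 has {6, 4, 5, 3, 1} and room 5 has {7, 6, 4, 5, 3, 1}, leaving only 2.
Period 3, room 2: period 3 has {2, 6, 4, 5, 3, 1} and room 2 has {6, 4, 5, 3, 1}, leaving only 7.
Period 5, room 4: period 5 has {2, 7, 6, 5, 1} and room 4 has {6, 4, 5, 1}, leaving only 3.
Period 5 already has {2, 7, 6, 5, 3, 1} and room 7 already has {2, 7, 6, 5, 1}, so period 5, room 7 must be 4.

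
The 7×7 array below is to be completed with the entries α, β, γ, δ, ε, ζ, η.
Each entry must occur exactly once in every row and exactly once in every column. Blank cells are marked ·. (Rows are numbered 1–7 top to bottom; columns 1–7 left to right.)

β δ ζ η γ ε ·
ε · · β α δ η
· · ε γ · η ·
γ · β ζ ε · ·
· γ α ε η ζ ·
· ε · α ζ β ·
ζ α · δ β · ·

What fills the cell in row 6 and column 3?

δ

Row 1, column 7: row 1 has {β, γ, δ, ε, ζ, η} and column 7 has {η}, leaving only α.
Row 2, column 2: row 2 has {α, β, δ, ε, η} and column 2 has {α, γ, δ, ε}, leaving only ζ.
Row 2, column 3: row 2 has {α, β, δ, ε, ζ, η} and column 3 has {α, β, ε, ζ}, leaving only γ.
Row 3, column 2: row 3 has {γ, ε, η} and column 2 has {α, γ, δ, ε, ζ}, leaving only β.
Row 3, column 5: row 3 has {β, γ, ε, η} and column 5 has {α, β, γ, ε, ζ, η}, leaving only δ.
Row 3, column 1: row 3 has {β, γ, δ, ε, η} and column 1 has {β, γ, ε, ζ}, leaving only α.
Row 3, column 7: row 3 has {α, β, γ, δ, ε, η} and column 7 has {α, η}, leaving only ζ.
Row 4, column 2: row 4 has {β, γ, ε, ζ} and column 2 has {α, β, γ, δ, ε, ζ}, leaving only η.
Row 4, column 6: row 4 has {β, γ, ε, ζ, η} and column 6 has {β, δ, ε, ζ, η}, leaving only α.
Row 4, column 7: row 4 has {α, β, γ, ε, ζ, η} and column 7 has {α, ζ, η}, leaving only δ.
Row 5, column 1: row 5 has {α, γ, ε, ζ, η} and column 1 has {α, β, γ, ε, ζ}, leaving only δ.
Row 5, column 7: row 5 has {α, γ, δ, ε, ζ, η} and column 7 has {α, δ, ζ, η}, leaving only β.
Row 6, column 1: row 6 has {α, β, ε, ζ} and column 1 has {α, β, γ, δ, ε, ζ}, leaving only η.
Row 6 already has {α, β, ε, ζ, η} and column 3 already has {α, β, γ, ε, ζ}, so row 6, column 3 must be δ.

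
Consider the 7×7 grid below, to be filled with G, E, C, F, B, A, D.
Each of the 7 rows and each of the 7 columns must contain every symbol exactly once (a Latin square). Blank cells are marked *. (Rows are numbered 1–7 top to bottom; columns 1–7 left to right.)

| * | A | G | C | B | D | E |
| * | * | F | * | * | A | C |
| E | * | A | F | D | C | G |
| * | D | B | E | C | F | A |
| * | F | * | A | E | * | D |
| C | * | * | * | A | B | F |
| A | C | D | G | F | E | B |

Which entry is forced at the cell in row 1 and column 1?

F

Row 1 already has {G, E, C, B, A, D} and column 1 already has {E, C, A}, so row 1, column 1 must be F.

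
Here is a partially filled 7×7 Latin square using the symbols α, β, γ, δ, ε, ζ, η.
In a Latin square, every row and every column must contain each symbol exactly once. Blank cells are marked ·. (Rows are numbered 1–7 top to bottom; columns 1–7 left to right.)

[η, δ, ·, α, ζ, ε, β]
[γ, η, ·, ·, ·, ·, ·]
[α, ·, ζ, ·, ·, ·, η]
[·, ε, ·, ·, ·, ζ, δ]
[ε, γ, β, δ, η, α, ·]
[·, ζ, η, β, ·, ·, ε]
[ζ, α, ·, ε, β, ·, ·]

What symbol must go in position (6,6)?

Row 1, column 3: row 1 has {α, β, δ, ε, ζ, η} and column 3 has {β, ζ, η}, leaving only γ.
Row 2, column 4: row 2 has {γ, η} and column 4 has {α, β, δ, ε}, leaving only ζ.
Row 2, column 7: row 2 has {γ, ζ, η} and column 7 has {β, δ, ε, η}, leaving only α.
Row 3, column 2: row 3 has {α, ζ, η} and column 2 has {α, γ, δ, ε, ζ, η}, leaving only β.
Row 3, column 4: row 3 has {α, β, ζ, η} and column 4 has {α, β, δ, ε, ζ}, leaving only γ.
Row 3, column 6: row 3 has {α, β, γ, ζ, η} and column 6 has {α, ε, ζ}, leaving only δ.
Row 6 already has {β, ε, ζ, η} and column 6 already has {α, δ, ε, ζ}, so row 6, column 6 must be γ.

γ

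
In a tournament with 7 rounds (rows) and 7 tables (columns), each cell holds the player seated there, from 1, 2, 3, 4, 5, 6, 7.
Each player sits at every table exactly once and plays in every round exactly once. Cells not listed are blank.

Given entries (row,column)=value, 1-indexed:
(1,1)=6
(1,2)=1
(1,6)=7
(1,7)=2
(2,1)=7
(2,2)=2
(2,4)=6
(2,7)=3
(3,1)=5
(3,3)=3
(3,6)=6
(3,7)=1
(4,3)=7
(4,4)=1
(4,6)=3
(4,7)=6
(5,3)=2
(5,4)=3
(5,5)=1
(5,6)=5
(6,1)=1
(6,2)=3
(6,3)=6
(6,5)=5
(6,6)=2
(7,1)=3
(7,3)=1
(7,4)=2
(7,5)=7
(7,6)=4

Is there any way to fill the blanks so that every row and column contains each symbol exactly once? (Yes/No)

No

Round 2, table 5: round 2 has {2, 3, 6, 7} and table 5 has {1, 5, 7}, so it must be 4.
Round 1, table 5: round 1 has {1, 2, 6, 7} and table 5 has {1, 4, 5, 7}, so it must be 3.
Round 2, table 3: round 2 has {2, 3, 4, 6, 7} and table 3 has {1, 2, 3, 6, 7}, so it must be 5.
Round 1, table 3: round 1 has {1, 2, 3, 6, 7} and table 3 has {1, 2, 3, 5, 6, 7}, so it must be 4.
Round 1, table 4: round 1 has {1, 2, 3, 4, 6, 7} and table 4 has {1, 2, 3, 6}, so it must be 5.
Round 2, table 6: round 2 has {2, 3, 4, 5, 6, 7} and table 6 has {2, 3, 4, 5, 6, 7}, so it must be 1.
Round 3, table 5: round 3 has {1, 3, 5, 6} and table 5 has {1, 3, 4, 5, 7}, so it must be 2.
Now round 4, table 5: round 4 together with table 5 already contain {1, 2, 3, 4, 5, 6, 7} — every symbol — so nothing can go there. The grid has no valid completion.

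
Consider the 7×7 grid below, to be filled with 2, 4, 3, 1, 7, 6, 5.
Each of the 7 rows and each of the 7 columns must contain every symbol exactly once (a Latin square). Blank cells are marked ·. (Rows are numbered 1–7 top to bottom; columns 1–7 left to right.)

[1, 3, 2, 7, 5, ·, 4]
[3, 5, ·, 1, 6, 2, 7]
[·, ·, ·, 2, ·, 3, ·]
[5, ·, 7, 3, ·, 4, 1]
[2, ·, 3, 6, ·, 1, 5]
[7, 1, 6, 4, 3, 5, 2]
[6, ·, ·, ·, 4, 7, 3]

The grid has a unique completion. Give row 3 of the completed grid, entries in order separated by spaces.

4 7 5 2 1 3 6

Row 3, column 1: row 3 has {2, 3} and column 1 has {2, 3, 1, 7, 6, 5}, leaving only 4.
Row 3, column 7: row 3 has {2, 4, 3} and column 7 has {2, 4, 3, 1, 7, 5}, leaving only 6.
Row 3, column 2: row 3 has {2, 4, 3, 6} and column 2 has {3, 1, 5}, leaving only 7.
Row 3, column 5: row 3 has {2, 4, 3, 7, 6} and column 5 has {4, 3, 6, 5}, leaving only 1.
Row 3, column 3: row 3 has {2, 4, 3, 1, 7, 6} and column 3 has {2, 3, 7, 6}, leaving only 5.
So row 3 reads: 4 7 5 2 1 3 6.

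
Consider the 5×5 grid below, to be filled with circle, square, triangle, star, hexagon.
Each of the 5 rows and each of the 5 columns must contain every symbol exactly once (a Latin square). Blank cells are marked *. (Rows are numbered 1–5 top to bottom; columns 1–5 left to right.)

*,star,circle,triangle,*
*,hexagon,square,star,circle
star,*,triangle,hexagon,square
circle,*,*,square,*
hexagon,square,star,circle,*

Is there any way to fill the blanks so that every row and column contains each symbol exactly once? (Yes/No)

Yes

No row or column among the givens repeats a symbol, and propagating forced cells runs into no contradiction.
One valid completion exists (for instance, square star circle triangle hexagon / triangle hexagon square star circle / star circle triangle hexagon square / circle triangle hexagon square star / hexagon square star circle triangle).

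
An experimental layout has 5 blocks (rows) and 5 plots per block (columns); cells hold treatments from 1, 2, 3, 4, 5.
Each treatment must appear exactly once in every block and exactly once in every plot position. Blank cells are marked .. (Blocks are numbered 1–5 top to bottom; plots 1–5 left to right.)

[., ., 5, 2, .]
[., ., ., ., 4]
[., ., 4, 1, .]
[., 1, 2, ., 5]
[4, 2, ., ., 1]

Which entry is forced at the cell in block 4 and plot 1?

3

Block 4 already has {1, 2, 5} and plot 1 already has {4}, so block 4, plot 1 must be 3.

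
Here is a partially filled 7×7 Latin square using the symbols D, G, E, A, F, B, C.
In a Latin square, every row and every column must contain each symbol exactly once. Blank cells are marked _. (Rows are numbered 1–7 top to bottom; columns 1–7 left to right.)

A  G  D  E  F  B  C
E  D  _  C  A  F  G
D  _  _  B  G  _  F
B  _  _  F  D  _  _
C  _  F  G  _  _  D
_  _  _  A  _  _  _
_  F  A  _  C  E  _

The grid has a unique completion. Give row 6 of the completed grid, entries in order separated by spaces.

F C G A B D E

Row 2, column 3: row 2 has {D, G, E, A, F, C} and column 3 has {D, A, F}, leaving only B.
Row 5, column 6: row 5 has {D, G, F, C} and column 6 has {E, F, B}, leaving only A.
Row 3, column 6: row 3 has {D, G, F, B} and column 6 has {E, A, F, B}, leaving only C.
Row 3, column 3: row 3 has {D, G, F, B, C} and column 3 has {D, A, F, B}, leaving only E.
Row 3, column 2: row 3 has {D, G, E, F, B, C} and column 2 has {D, G, F}, leaving only A.
Row 4, column 6: row 4 has {D, F, B} and column 6 has {E, A, F, B, C}, leaving only G.
Row 6, column 6: row 6 has {A} and column 6 has {G, E, A, F, B, C}, leaving only D.
Row 4, column 3: row 4 has {D, G, F, B} and column 3 has {D, E, A, F, B}, leaving only C.
Row 6, column 3: row 6 has {D, A} and column 3 has {D, E, A, F, B, C}, leaving only G.
Row 6, column 1: row 6 has {D, G, A} and column 1 has {D, E, A, B, C}, leaving only F.
Row 4, column 2: row 4 has {D, G, F, B, C} and column 2 has {D, G, A, F}, leaving only E.
Row 4, column 7: row 4 has {D, G, E, F, B, C} and column 7 has {D, G, F, C}, leaving only A.
Row 5, column 2: row 5 has {D, G, A, F, C} and column 2 has {D, G, E, A, F}, leaving only B.
Row 6, column 2: row 6 has {D, G, A, F} and column 2 has {D, G, E, A, F, B}, leaving only C.
Row 5, column 5: row 5 has {D, G, A, F, B, C} and column 5 has {D, G, A, F, C}, leaving only E.
Row 6, column 5: row 6 has {D, G, A, F, C} and column 5 has {D, G, E, A, F, C}, leaving only B.
Row 6, column 7: row 6 has {D, G, A, F, B, C} and column 7 has {D, G, A, F, C}, leaving only E.
So row 6 reads: F C G A B D E.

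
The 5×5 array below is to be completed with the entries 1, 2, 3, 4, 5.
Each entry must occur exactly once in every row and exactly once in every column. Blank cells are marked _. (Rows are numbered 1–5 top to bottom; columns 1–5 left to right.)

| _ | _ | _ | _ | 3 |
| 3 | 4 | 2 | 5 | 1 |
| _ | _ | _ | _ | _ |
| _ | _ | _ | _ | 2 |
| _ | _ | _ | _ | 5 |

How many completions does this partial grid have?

Row 1, column 1: eliminating its row and column leaves {1, 2, 4, 5}.
Row 1, column 2: eliminating its row and column leaves {1, 2, 5}.
Row 1, column 3: eliminating its row and column leaves {1, 4, 5}.
Row 1, column 4: eliminating its row and column leaves {1, 2, 4}.
Row 3, column 1: eliminating its row and column leaves {1, 2, 4, 5}.
Row 3, column 2: eliminating its row and column leaves {1, 2, 3, 5}.
Row 3, column 3: eliminating its row and column leaves {1, 3, 4, 5}.
Row 3, column 4: eliminating its row and column leaves {1, 2, 3, 4}.
Row 3, column 5: eliminating its row and column leaves {4}.
Row 4, column 1: eliminating its row and column leaves {1, 4, 5}.
Row 4, column 2: eliminating its row and column leaves {1, 3, 5}.
Row 4, column 3: eliminating its row and column leaves {1, 3, 4, 5}.
Row 4, column 4: eliminating its row and column leaves {1, 3, 4}.
Row 5, column 1: eliminating its row and column leaves {1, 2, 4}.
Row 5, column 2: eliminating its row and column leaves {1, 2, 3}.
Row 5, column 3: eliminating its row and column leaves {1, 3, 4}.
Row 5, column 4: eliminating its row and column leaves {1, 2, 3, 4}.
Enumerating the assignments across these blanks that avoid any row or column repeat gives 56 completions.

56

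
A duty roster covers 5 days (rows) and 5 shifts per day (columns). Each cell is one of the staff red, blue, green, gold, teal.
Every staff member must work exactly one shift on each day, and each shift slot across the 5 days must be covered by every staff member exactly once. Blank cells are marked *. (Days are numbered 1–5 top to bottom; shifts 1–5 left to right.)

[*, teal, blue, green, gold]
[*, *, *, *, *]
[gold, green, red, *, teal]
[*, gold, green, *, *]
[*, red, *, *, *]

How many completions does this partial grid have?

3

Day 1, shift 1: eliminating its day and shift leaves {red}.
Day 2, shift 1: eliminating its day and shift leaves {red, blue, green, teal}.
Day 2, shift 2: eliminating its day and shift leaves {blue}.
Day 2, shift 3: eliminating its day and shift leaves {gold, teal}.
Day 2, shift 4: eliminating its day and shift leaves {red, blue, gold, teal}.
Day 2, shift 5: eliminating its day and shift leaves {red, blue, green}.
Day 3, shift 4: eliminating its day and shift leaves {blue}.
Day 4, shift 1: eliminating its day and shift leaves {red, blue, teal}.
Day 4, shift 4: eliminating its day and shift leaves {red, blue, teal}.
Day 4, shift 5: eliminating its day and shift leaves {red, blue}.
Day 5, shift 1: eliminating its day and shift leaves {blue, green, teal}.
Day 5, shift 3: eliminating its day and shift leaves {gold, teal}.
Day 5, shift 4: eliminating its day and shift leaves {blue, gold, teal}.
Day 5, shift 5: eliminating its day and shift leaves {blue, green}.
Enumerating the assignments across these blanks that avoid any day or shift repeat gives 3 completions.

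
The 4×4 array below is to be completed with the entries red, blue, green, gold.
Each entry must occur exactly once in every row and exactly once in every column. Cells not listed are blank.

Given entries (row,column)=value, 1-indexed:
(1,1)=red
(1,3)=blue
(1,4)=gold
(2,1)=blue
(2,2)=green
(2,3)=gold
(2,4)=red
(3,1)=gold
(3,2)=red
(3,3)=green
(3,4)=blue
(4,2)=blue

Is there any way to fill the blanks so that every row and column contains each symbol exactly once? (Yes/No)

Row 1, column 2: row 1 together with column 2 already contain {red, blue, green, gold} — every symbol — so nothing can go there. The grid has no valid completion.

No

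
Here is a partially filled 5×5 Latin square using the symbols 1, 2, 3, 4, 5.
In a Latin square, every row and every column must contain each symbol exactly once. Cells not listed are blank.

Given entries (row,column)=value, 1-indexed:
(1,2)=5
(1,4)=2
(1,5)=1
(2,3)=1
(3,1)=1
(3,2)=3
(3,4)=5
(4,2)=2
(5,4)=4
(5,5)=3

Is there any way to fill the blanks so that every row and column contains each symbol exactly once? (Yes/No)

Yes

No row or column among the givens repeats a symbol, and propagating forced cells runs into no contradiction.
One valid completion exists (for instance, 4 5 3 2 1 / 5 4 1 3 2 / 1 3 2 5 4 / 3 2 4 1 5 / 2 1 5 4 3).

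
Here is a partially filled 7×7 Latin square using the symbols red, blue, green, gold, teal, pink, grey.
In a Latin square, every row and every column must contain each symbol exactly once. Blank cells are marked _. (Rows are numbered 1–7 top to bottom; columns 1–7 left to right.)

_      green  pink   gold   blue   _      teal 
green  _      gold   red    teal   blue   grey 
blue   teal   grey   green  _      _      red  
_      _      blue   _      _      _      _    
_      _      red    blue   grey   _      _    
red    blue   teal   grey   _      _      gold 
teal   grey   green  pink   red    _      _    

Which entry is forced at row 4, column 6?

grey

Row 1, column 1: row 1 has {blue, green, gold, teal, pink} and column 1 has {red, blue, green, teal}, leaving only grey.
Row 1, column 6: row 1 has {blue, green, gold, teal, pink, grey} and column 6 has {blue}, leaving only red.
Row 2, column 2: row 2 has {red, blue, green, gold, teal, grey} and column 2 has {blue, green, teal, grey}, leaving only pink.
Row 4, column 4: row 4 has {blue} and column 4 has {red, blue, green, gold, pink, grey}, leaving only teal.
Row 5, column 2: row 5 has {red, blue, grey} and column 2 has {blue, green, teal, pink, grey}, leaving only gold.
Row 4, column 2: row 4 has {blue, teal} and column 2 has {blue, green, gold, teal, pink, grey}, leaving only red.
Row 5, column 1: row 5 has {red, blue, gold, grey} and column 1 has {red, blue, green, teal, grey}, leaving only pink.
Row 4, column 1: row 4 has {red, blue, teal} and column 1 has {red, blue, green, teal, pink, grey}, leaving only gold.
Row 5, column 7: row 5 has {red, blue, gold, pink, grey} and column 7 has {red, gold, teal, grey}, leaving only green.
Row 4, column 7: row 4 has {red, blue, gold, teal} and column 7 has {red, green, gold, teal, grey}, leaving only pink.
Row 4, column 5: row 4 has {red, blue, gold, teal, pink} and column 5 has {red, blue, teal, grey}, leaving only green.
Row 4 already has {red, blue, green, gold, teal, pink} and column 6 already has {red, blue}, so row 4, column 6 must be grey.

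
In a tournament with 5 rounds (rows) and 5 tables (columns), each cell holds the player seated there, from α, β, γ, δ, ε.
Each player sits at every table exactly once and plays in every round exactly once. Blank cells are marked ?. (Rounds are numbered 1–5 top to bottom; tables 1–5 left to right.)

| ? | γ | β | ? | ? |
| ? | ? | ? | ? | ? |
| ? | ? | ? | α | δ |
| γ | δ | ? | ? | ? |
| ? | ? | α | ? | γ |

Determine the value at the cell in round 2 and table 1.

Round 4, table 3: round 4 has {γ, δ} and table 3 has {α, β}, leaving only ε.
Round 3, table 3: round 3 has {α, δ} and table 3 has {α, β, ε}, leaving only γ.
Round 2, table 3: round 2 has {} and table 3 has {α, β, γ, ε}, leaving only δ.
Round 4, table 4: round 4 has {γ, δ, ε} and table 4 has {α}, leaving only β.
Round 4, table 5: round 4 has {β, γ, δ, ε} and table 5 has {γ, δ}, leaving only α.
Round 1, table 5: round 1 has {β, γ} and table 5 has {α, γ, δ}, leaving only ε.
Round 1, table 4: round 1 has {β, γ, ε} and table 4 has {α, β}, leaving only δ.
Round 1, table 1: round 1 has {β, γ, δ, ε} and table 1 has {γ}, leaving only α.
Round 2, table 5: round 2 has {δ} and table 5 has {α, γ, δ, ε}, leaving only β.
Round 2 already has {β, δ} and table 1 already has {α, γ}, so round 2, table 1 must be ε.

ε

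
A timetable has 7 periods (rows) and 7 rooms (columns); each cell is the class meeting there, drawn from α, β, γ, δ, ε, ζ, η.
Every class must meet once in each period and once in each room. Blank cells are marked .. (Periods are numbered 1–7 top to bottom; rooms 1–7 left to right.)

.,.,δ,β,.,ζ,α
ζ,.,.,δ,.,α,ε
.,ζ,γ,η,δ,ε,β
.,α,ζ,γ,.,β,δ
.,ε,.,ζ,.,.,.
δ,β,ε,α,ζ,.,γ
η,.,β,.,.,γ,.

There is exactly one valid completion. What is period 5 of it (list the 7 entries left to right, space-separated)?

Period 5, room 7: period 5 has {ε, ζ} and room 7 has {α, β, γ, δ, ε}, leaving only η.
Period 5, room 3: period 5 has {ε, ζ, η} and room 3 has {β, γ, δ, ε, ζ}, leaving only α.
Period 5, room 6: period 5 has {α, ε, ζ, η} and room 6 has {α, β, γ, ε, ζ}, leaving only δ.
Period 2, room 3: period 2 has {α, δ, ε, ζ} and room 3 has {α, β, γ, δ, ε, ζ}, leaving only η.
Period 2, room 2: period 2 has {α, δ, ε, ζ, η} and room 2 has {α, β, ε, ζ}, leaving only γ.
Period 1, room 2: period 1 has {α, β, δ, ζ} and room 2 has {α, β, γ, ε, ζ}, leaving only η.
Period 2, room 5: period 2 has {α, γ, δ, ε, ζ, η} and room 5 has {δ, ζ}, leaving only β.
Period 5, room 5: period 5 has {α, δ, ε, ζ, η} and room 5 has {β, δ, ζ}, leaving only γ.
Period 5, room 1: period 5 has {α, γ, δ, ε, ζ, η} and room 1 has {δ, ζ, η}, leaving only β.
So period 5 reads: β ε α ζ γ δ η.

β ε α ζ γ δ η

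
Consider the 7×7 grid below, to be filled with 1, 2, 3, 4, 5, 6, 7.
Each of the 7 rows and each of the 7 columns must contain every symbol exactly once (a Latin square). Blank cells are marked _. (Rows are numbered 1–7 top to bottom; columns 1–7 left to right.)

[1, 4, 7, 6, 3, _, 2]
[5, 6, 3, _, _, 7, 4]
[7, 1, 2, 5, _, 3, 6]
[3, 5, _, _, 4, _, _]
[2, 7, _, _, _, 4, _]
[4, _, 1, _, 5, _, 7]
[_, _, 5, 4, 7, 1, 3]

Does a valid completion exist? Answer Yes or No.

Row 3, column 5: row 3 together with column 5 already contain {1, 2, 3, 4, 5, 6, 7} — every symbol — so nothing can go there. The grid has no valid completion.

No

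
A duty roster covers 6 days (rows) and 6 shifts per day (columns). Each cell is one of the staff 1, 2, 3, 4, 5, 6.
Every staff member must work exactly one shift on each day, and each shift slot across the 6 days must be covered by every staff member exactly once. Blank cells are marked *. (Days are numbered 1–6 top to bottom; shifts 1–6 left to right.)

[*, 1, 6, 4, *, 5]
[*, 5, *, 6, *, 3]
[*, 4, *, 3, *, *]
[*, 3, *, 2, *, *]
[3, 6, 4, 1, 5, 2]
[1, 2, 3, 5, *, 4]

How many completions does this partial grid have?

3

Day 1, shift 1: eliminating its day and shift leaves {2}.
Day 1, shift 5: eliminating its day and shift leaves {2, 3}.
Day 2, shift 1: eliminating its day and shift leaves {2, 4}.
Day 2, shift 3: eliminating its day and shift leaves {1, 2}.
Day 2, shift 5: eliminating its day and shift leaves {1, 2, 4}.
Day 3, shift 1: eliminating its day and shift leaves {2, 5, 6}.
Day 3, shift 3: eliminating its day and shift leaves {1, 2, 5}.
Day 3, shift 5: eliminating its day and shift leaves {1, 2, 6}.
Day 3, shift 6: eliminating its day and shift leaves {1, 6}.
Day 4, shift 1: eliminating its day and shift leaves {4, 5, 6}.
Day 4, shift 3: eliminating its day and shift leaves {1, 5}.
Day 4, shift 5: eliminating its day and shift leaves {1, 4, 6}.
Day 4, shift 6: eliminating its day and shift leaves {1, 6}.
Day 6, shift 5: eliminating its day and shift leaves {6}.
Enumerating the assignments across these blanks that avoid any day or shift repeat gives 3 completions.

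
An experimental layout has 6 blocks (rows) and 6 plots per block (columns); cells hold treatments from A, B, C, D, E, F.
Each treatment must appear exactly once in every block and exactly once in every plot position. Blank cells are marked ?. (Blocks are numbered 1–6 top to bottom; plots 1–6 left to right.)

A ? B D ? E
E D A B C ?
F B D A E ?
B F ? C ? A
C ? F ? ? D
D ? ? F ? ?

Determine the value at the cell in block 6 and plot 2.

E

Block 1, plot 2: block 1 has {A, B, D, E} and plot 2 has {B, D, F}, leaving only C.
Block 1, plot 5: block 1 has {A, B, C, D, E} and plot 5 has {C, E}, leaving only F.
Block 2, plot 6: block 2 has {A, B, C, D, E} and plot 6 has {A, D, E}, leaving only F.
Block 3, plot 6: block 3 has {A, B, D, E, F} and plot 6 has {A, D, E, F}, leaving only C.
Block 4, plot 3: block 4 has {A, B, C, F} and plot 3 has {A, B, D, F}, leaving only E.
Block 4, plot 5: block 4 has {A, B, C, E, F} and plot 5 has {C, E, F}, leaving only D.
Block 5, plot 4: block 5 has {C, D, F} and plot 4 has {A, B, C, D, F}, leaving only E.
Block 5, plot 2: block 5 has {C, D, E, F} and plot 2 has {B, C, D, F}, leaving only A.
Block 6 already has {D, F} and plot 2 already has {A, B, C, D, F}, so block 6, plot 2 must be E.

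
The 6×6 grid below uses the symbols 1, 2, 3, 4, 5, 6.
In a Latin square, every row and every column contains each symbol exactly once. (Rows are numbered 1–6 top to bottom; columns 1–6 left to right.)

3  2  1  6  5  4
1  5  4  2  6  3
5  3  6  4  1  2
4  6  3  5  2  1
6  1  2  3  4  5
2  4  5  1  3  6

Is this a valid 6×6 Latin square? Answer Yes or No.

Each row is a permutation of the 6 symbols, and so is each column.

Yes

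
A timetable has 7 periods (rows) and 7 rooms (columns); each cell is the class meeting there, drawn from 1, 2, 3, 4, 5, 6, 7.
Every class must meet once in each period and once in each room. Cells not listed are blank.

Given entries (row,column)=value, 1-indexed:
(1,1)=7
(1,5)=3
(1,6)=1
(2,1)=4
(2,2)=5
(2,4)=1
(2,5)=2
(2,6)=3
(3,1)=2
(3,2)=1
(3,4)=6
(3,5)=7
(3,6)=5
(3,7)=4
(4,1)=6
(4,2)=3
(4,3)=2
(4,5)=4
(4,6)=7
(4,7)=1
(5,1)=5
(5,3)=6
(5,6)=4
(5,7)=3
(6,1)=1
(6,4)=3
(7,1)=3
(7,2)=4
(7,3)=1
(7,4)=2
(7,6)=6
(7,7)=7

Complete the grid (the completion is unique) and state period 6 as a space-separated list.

Period 6, room 6: period 6 has {1, 3} and room 6 has {1, 3, 4, 5, 6, 7}, leaving only 2.
Period 2, room 3: period 2 has {1, 2, 3, 4, 5} and room 3 has {1, 2, 6}, leaving only 7.
Period 2, room 7: period 2 has {1, 2, 3, 4, 5, 7} and room 7 has {1, 3, 4, 7}, leaving only 6.
Period 6, room 7: period 6 has {1, 2, 3} and room 7 has {1, 3, 4, 6, 7}, leaving only 5.
Period 6, room 3: period 6 has {1, 2, 3, 5} and room 3 has {1, 2, 6, 7}, leaving only 4.
Period 6, room 5: period 6 has {1, 2, 3, 4, 5} and room 5 has {2, 3, 4, 7}, leaving only 6.
Period 6, room 2: period 6 has {1, 2, 3, 4, 5, 6} and room 2 has {1, 3, 4, 5}, leaving only 7.
So period 6 reads: 1 7 4 3 6 2 5.

1 7 4 3 6 2 5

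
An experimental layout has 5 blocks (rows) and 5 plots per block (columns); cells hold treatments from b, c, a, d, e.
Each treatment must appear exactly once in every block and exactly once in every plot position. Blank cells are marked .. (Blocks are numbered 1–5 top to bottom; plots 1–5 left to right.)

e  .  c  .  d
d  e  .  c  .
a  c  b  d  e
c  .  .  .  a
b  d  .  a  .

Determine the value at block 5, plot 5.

c

Block 5 already has {b, a, d} and plot 5 already has {a, d, e}, so block 5, plot 5 must be c.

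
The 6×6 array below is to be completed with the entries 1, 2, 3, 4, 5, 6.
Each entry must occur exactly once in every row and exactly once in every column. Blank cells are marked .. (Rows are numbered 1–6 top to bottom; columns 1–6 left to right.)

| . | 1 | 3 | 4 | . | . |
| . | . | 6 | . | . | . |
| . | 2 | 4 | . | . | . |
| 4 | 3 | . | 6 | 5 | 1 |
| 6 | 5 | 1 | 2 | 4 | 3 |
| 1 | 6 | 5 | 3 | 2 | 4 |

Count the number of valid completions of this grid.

3

Row 1, column 1: eliminating its row and column leaves {2, 5}.
Row 1, column 5: eliminating its row and column leaves {6}.
Row 1, column 6: eliminating its row and column leaves {2, 5, 6}.
Row 2, column 1: eliminating its row and column leaves {2, 3, 5}.
Row 2, column 2: eliminating its row and column leaves {4}.
Row 2, column 4: eliminating its row and column leaves {1, 5}.
Row 2, column 5: eliminating its row and column leaves {1, 3}.
Row 2, column 6: eliminating its row and column leaves {2, 5}.
Row 3, column 1: eliminating its row and column leaves {3, 5}.
Row 3, column 4: eliminating its row and column leaves {1, 5}.
Row 3, column 5: eliminating its row and column leaves {1, 3, 6}.
Row 3, column 6: eliminating its row and column leaves {5, 6}.
Row 4, column 3: eliminating its row and column leaves {2}.
Enumerating the assignments across these blanks that avoid any row or column repeat gives 3 completions.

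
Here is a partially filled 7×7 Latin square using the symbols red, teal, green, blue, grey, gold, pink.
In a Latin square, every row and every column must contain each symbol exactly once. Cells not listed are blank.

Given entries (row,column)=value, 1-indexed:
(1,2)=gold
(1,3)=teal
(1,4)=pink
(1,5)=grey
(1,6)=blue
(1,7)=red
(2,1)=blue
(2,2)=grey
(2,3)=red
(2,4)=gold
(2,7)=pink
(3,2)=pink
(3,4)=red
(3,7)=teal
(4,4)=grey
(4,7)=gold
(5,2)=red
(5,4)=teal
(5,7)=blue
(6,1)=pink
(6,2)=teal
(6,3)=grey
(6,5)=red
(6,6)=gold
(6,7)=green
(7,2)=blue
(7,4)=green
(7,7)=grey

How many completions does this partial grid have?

Row 1, column 1: eliminating its row and column leaves {green}.
Row 2, column 5: eliminating its row and column leaves {teal, green}.
Row 2, column 6: eliminating its row and column leaves {teal, green}.
Row 3, column 1: eliminating its row and column leaves {green, grey, gold}.
Row 3, column 3: eliminating its row and column leaves {green, blue, gold}.
Row 3, column 5: eliminating its row and column leaves {green, blue, gold}.
Row 3, column 6: eliminating its row and column leaves {green, grey}.
Row 4, column 1: eliminating its row and column leaves {red, teal, green}.
Row 4, column 2: eliminating its row and column leaves {green}.
Row 4, column 3: eliminating its row and column leaves {green, blue, pink}.
Row 4, column 5: eliminating its row and column leaves {teal, green, blue, pink}.
Row 4, column 6: eliminating its row and column leaves {red, teal, green, pink}.
Row 5, column 1: eliminating its row and column leaves {green, grey, gold}.
Row 5, column 3: eliminating its row and column leaves {green, gold, pink}.
Row 5, column 5: eliminating its row and column leaves {green, gold, pink}.
Row 5, column 6: eliminating its row and column leaves {green, grey, pink}.
Row 6, column 4: eliminating its row and column leaves {blue}.
Row 7, column 1: eliminating its row and column leaves {red, teal, gold}.
Row 7, column 3: eliminating its row and column leaves {gold, pink}.
Row 7, column 5: eliminating its row and column leaves {teal, gold, pink}.
Row 7, column 6: eliminating its row and column leaves {red, teal, pink}.
Enumerating the assignments across these blanks that avoid any row or column repeat gives 9 completions.

9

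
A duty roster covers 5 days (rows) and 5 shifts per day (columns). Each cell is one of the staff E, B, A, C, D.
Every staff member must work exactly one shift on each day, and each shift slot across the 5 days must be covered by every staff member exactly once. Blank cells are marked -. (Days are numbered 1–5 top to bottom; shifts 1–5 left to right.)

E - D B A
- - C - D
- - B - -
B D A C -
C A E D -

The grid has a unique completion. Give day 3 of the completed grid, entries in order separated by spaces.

Day 1, shift 2: day 1 has {E, B, A, D} and shift 2 has {A, D}, leaving only C.
Day 3, shift 2: day 3 has {B} and shift 2 has {A, C, D}, leaving only E.
Day 3, shift 4: day 3 has {E, B} and shift 4 has {B, C, D}, leaving only A.
Day 3, shift 1: day 3 has {E, B, A} and shift 1 has {E, B, C}, leaving only D.
Day 3, shift 5: day 3 has {E, B, A, D} and shift 5 has {A, D}, leaving only C.
So day 3 reads: D E B A C.

D E B A C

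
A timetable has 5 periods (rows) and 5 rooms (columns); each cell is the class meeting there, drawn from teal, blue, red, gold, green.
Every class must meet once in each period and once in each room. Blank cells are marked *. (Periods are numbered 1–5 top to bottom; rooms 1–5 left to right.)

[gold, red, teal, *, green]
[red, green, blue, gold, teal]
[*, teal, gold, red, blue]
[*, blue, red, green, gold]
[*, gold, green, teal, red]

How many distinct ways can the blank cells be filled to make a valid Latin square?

1

Period 1, room 4: eliminating its period and room leaves {blue}.
Period 3, room 1: eliminating its period and room leaves {green}.
Period 4, room 1: eliminating its period and room leaves {teal}.
Period 5, room 1: eliminating its period and room leaves {blue}.
Only one assignment across all blanks avoids any period or room repeat, giving 1 completion.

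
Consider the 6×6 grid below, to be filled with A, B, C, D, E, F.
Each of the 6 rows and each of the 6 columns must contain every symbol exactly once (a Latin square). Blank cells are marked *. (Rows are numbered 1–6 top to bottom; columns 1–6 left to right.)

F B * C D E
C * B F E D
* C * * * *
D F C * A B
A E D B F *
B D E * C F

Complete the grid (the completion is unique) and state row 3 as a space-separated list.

Row 3, column 1: row 3 has {C} and column 1 has {A, B, C, D, F}, leaving only E.
Row 3, column 5: row 3 has {C, E} and column 5 has {A, C, D, E, F}, leaving only B.
Row 3, column 6: row 3 has {B, C, E} and column 6 has {B, D, E, F}, leaving only A.
Row 3, column 3: row 3 has {A, B, C, E} and column 3 has {B, C, D, E}, leaving only F.
Row 3, column 4: row 3 has {A, B, C, E, F} and column 4 has {B, C, F}, leaving only D.
So row 3 reads: E C F D B A.

E C F D B A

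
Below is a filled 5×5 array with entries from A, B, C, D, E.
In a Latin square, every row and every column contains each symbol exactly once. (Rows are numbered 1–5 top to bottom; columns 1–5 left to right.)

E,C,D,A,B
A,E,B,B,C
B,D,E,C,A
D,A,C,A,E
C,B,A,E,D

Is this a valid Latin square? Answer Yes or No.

Row 2 contains B twice (at columns 3 and 4); row 4 is also not a permutation.

No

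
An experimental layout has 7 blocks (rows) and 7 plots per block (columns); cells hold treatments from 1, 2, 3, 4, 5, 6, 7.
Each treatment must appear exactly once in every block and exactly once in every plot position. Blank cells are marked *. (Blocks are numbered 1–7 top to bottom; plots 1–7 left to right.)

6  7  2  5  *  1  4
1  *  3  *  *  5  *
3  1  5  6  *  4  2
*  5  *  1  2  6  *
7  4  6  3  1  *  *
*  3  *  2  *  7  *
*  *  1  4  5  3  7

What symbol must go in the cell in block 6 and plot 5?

6

Block 1, plot 5: block 1 has {1, 2, 4, 5, 6, 7} and plot 5 has {1, 2, 5}, leaving only 3.
Block 2, plot 4: block 2 has {1, 3, 5} and plot 4 has {1, 2, 3, 4, 5, 6}, leaving only 7.
Block 2, plot 7: block 2 has {1, 3, 5, 7} and plot 7 has {2, 4, 7}, leaving only 6.
Block 2, plot 2: block 2 has {1, 3, 5, 6, 7} and plot 2 has {1, 3, 4, 5, 7}, leaving only 2.
Block 2, plot 5: block 2 has {1, 2, 3, 5, 6, 7} and plot 5 has {1, 2, 3, 5}, leaving only 4.
Block 6 already has {2, 3, 7} and plot 5 already has {1, 2, 3, 4, 5}, so block 6, plot 5 must be 6.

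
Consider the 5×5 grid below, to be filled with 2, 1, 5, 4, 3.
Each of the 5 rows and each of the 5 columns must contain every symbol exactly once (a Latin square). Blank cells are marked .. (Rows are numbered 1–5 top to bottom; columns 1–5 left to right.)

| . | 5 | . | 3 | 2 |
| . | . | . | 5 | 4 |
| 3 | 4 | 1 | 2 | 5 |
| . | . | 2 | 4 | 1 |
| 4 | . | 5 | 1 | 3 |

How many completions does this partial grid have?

Row 1, column 1: eliminating its row and column leaves {1}.
Row 1, column 3: eliminating its row and column leaves {4}.
Row 2, column 1: eliminating its row and column leaves {2, 1}.
Row 2, column 2: eliminating its row and column leaves {2, 1, 3}.
Row 2, column 3: eliminating its row and column leaves {3}.
Row 4, column 1: eliminating its row and column leaves {5}.
Row 4, column 2: eliminating its row and column leaves {3}.
Row 5, column 2: eliminating its row and column leaves {2}.
Only one assignment across all blanks avoids any row or column repeat, giving 1 completion.

1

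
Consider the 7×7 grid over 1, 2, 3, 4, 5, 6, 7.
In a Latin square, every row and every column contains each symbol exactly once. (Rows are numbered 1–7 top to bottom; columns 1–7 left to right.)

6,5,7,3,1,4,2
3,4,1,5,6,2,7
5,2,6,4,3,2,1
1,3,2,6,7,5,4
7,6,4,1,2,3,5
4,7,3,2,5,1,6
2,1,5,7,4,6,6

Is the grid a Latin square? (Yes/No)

Row 7 contains 6 twice (at columns 6 and 7); row 3 is also not a permutation.

No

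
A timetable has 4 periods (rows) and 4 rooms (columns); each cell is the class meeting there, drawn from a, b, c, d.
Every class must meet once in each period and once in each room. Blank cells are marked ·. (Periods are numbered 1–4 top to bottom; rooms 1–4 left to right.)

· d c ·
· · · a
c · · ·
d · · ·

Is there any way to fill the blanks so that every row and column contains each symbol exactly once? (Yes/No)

Yes

No period or room among the givens repeats a symbol, and propagating forced cells runs into no contradiction.
One valid completion exists (for instance, a d c b / b c d a / c a b d / d b a c).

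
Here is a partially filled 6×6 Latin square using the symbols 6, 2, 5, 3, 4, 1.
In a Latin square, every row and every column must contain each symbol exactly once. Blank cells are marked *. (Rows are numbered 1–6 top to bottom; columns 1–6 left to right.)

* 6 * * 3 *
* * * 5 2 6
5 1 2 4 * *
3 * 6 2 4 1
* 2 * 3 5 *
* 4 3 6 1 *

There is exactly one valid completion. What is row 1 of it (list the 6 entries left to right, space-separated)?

4 6 5 1 3 2

Row 1, column 4: row 1 has {6, 3} and column 4 has {6, 2, 5, 3, 4}, leaving only 1.
Row 2, column 2: row 2 has {6, 2, 5} and column 2 has {6, 2, 4, 1}, leaving only 3.
Row 3, column 5: row 3 has {2, 5, 4, 1} and column 5 has {2, 5, 3, 4, 1}, leaving only 6.
Row 3, column 6: row 3 has {6, 2, 5, 4, 1} and column 6 has {6, 1}, leaving only 3.
Row 4, column 2: row 4 has {6, 2, 3, 4, 1} and column 2 has {6, 2, 3, 4, 1}, leaving only 5.
Row 5, column 6: row 5 has {2, 5, 3} and column 6 has {6, 3, 1}, leaving only 4.
Row 5, column 3: row 5 has {2, 5, 3, 4} and column 3 has {6, 2, 3}, leaving only 1.
Row 2, column 3: row 2 has {6, 2, 5, 3} and column 3 has {6, 2, 3, 1}, leaving only 4.
Row 1, column 3: row 1 has {6, 3, 1} and column 3 has {6, 2, 3, 4, 1}, leaving only 5.
Row 1, column 6: row 1 has {6, 5, 3, 1} and column 6 has {6, 3, 4, 1}, leaving only 2.
Row 1, column 1: row 1 has {6, 2, 5, 3, 1} and column 1 has {5, 3}, leaving only 4.
So row 1 reads: 4 6 5 1 3 2.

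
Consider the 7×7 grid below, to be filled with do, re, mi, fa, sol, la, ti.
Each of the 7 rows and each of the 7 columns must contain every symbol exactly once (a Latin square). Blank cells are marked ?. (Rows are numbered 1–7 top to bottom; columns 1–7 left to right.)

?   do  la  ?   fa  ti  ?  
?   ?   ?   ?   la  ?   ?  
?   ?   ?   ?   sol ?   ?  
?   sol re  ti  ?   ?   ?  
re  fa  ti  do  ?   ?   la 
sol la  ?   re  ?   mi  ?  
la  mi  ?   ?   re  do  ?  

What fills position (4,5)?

Row 1, column 1: row 1 has {do, fa, la, ti} and column 1 has {re, sol, la}, leaving only mi.
Row 1, column 4: row 1 has {do, mi, fa, la, ti} and column 4 has {do, re, ti}, leaving only sol.
Row 1, column 7: row 1 has {do, mi, fa, sol, la, ti} and column 7 has {la}, leaving only re.
Row 5, column 5: row 5 has {do, re, fa, la, ti} and column 5 has {re, fa, sol, la}, leaving only mi.
Row 4 already has {re, sol, ti} and column 5 already has {re, mi, fa, sol, la}, so row 4, column 5 must be do.

do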